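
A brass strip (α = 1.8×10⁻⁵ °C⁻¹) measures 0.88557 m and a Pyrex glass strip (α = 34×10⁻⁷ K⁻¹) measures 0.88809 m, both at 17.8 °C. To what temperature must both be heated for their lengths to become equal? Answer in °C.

L₁(1 + α₁ΔT) = L₂(1 + α₂ΔT) ⇒ ΔT = (L₂ − L₁)/(α₁L₁ − α₂L₂)
L₂ − L₁ = 0.88809 − 0.88557 = 2.52×10⁻³ m
α₁L₁ − α₂L₂ = 1.8×10⁻⁵×0.88557 − 34×10⁻⁷×0.88809 = 1.2920754×10⁻⁵ m/K
ΔT = 2.52×10⁻³ / 1.2920754×10⁻⁵ = 195.035 K
T = 17.8 + 195.035 = 212.835 °C

T = 212.8 °C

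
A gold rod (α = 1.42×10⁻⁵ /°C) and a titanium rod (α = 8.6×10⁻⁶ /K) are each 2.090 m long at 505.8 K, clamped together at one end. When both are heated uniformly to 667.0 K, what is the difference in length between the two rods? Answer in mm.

1.89 mm

ΔT = 161.2 K
gold: ΔL = 1.42×10⁻⁵ × 2.090 m × 161.2 = 4.7841×10⁻³ m = 4.7841 mm
titanium: ΔL = 8.6×10⁻⁶ × 2.090 m × 161.2 = 2.8974×10⁻³ m = 2.8974 mm
difference = 4.7841 − 2.8974 = 1.8867 mm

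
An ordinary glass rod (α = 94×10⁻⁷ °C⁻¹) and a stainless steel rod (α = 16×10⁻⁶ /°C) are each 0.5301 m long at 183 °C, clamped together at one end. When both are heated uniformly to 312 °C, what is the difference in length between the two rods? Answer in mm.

ΔT = 129 K
ordinary glass: ΔL = 94×10⁻⁷ × 0.5301 m × 129 = 6.4280×10⁻⁴ m = 0.64280 mm
stainless steel: ΔL = 16×10⁻⁶ × 0.5301 m × 129 = 1.0941×10⁻³ m = 1.0941 mm
difference = 1.0941 − 0.64280 = 0.4513 mm

0.451 mm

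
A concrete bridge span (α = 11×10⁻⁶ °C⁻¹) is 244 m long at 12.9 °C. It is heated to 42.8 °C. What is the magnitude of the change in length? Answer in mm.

ΔL = 80.3 mm

|ΔT| = |42.8 − 12.9| = 29.9 K
ΔL = αL₀ΔT = (11×10⁻⁶)(244)(29.9) = 8.03×10⁻² m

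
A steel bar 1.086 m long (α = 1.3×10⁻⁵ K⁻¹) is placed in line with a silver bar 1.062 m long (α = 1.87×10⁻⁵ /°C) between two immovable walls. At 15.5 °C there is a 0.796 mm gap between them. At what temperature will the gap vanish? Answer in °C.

Gap closes when ΔL₁ + ΔL₂ = 0.796 mm = 7.96×10⁻⁴ m
(α₁L₁ + α₂L₂)ΔT = g
α₁L₁ + α₂L₂ = 1.3×10⁻⁵×1.086 + 1.87×10⁻⁵×1.062 = 3.39774×10⁻⁵ m/K
ΔT = 7.96×10⁻⁴ / 3.39774×10⁻⁵ = 23.427 K
T = 15.5 + 23.427 = 38.927 °C

T = 38.9 °C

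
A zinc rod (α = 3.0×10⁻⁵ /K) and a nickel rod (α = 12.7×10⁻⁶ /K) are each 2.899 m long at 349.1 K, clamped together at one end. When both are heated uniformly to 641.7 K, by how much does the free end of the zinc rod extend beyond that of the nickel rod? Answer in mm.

14.7 mm

ΔT = 292.6 K
zinc: ΔL = 3.0×10⁻⁵ × 2.899 m × 292.6 = 2.5447×10⁻² m = 25.447 mm
nickel: ΔL = 12.7×10⁻⁶ × 2.899 m × 292.6 = 1.0773×10⁻² m = 10.773 mm
difference = 25.447 − 10.773 = 14.674 mm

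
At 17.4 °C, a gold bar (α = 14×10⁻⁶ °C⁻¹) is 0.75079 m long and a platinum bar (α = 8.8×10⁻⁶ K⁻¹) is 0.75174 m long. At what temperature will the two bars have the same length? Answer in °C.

T = 261.3 °C

Equal length when α₁L₁ΔT − α₂L₂ΔT = L₂ − L₁ = 9.50×10⁻⁴ m
α₁L₁ = 1.051106×10⁻⁵, α₂L₂ = 6.615312×10⁻⁶ → Δ(αL) = 3.895748×10⁻⁶ m/K
ΔT = 9.50×10⁻⁴ / 3.895748×10⁻⁶ = 243.856 K, so T = 17.4 + 243.856 = 261.256 °C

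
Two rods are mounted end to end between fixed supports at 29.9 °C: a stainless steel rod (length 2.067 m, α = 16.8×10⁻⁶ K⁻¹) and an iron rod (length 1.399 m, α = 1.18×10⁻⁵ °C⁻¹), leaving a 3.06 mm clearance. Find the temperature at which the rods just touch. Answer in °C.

Gap closes when ΔL₁ + ΔL₂ = 3.06 mm = 3.06×10⁻³ m
(α₁L₁ + α₂L₂)ΔT = g
α₁L₁ + α₂L₂ = 16.8×10⁻⁶×2.067 + 1.18×10⁻⁵×1.399 = 5.12338×10⁻⁵ m/K
ΔT = 3.06×10⁻³ / 5.12338×10⁻⁵ = 59.726 K
T = 29.9 + 59.726 = 89.626 °C

T = 89.6 °C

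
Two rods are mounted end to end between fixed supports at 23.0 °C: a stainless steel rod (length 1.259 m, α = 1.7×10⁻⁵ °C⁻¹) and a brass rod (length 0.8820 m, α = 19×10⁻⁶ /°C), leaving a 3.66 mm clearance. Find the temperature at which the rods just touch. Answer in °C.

Gap closes when ΔL₁ + ΔL₂ = 3.66 mm = 3.66×10⁻³ m
(α₁L₁ + α₂L₂)ΔT = g
α₁L₁ + α₂L₂ = 1.7×10⁻⁵×1.259 + 19×10⁻⁶×0.8820 = 3.8161×10⁻⁵ m/K
ΔT = 3.66×10⁻³ / 3.8161×10⁻⁵ = 95.91 K
T = 23.0 + 95.91 = 118.91 °C

T = 119 °C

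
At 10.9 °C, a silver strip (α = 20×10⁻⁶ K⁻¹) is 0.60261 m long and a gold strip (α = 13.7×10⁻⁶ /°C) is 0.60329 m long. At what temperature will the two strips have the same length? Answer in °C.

T = 190.5 °C

L₁(1 + α₁ΔT) = L₂(1 + α₂ΔT) ⇒ ΔT = (L₂ − L₁)/(α₁L₁ − α₂L₂)
L₂ − L₁ = 0.60329 − 0.60261 = 6.80×10⁻⁴ m
α₁L₁ − α₂L₂ = 20×10⁻⁶×0.60261 − 13.7×10⁻⁶×0.60329 = 3.787127×10⁻⁶ m/K
ΔT = 6.80×10⁻⁴ / 3.787127×10⁻⁶ = 179.556 K
T = 10.9 + 179.556 = 190.456 °C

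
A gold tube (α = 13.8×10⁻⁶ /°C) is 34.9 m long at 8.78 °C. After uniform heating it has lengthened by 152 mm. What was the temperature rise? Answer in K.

ΔL = αL₀ΔT ⇒ ΔT = ΔL / (αL₀)
ΔT = 152×10⁻³ m / (13.8×10⁻⁶ × 34.9 m) = 315.60 K

ΔT = 316 K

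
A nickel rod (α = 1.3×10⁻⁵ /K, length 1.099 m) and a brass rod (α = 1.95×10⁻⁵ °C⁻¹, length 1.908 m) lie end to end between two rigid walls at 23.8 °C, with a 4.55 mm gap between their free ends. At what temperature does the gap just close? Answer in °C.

T = 112 °C

α₁L₁ = 1.4287×10⁻⁵ m/K, α₂L₂ = 3.7206×10⁻⁵ m/K → total 5.1493×10⁻⁵ m/K
ΔT = g/(α₁L₁+α₂L₂) = 4.55×10⁻³ / 5.1493×10⁻⁵ = 88.36 K
T = 23.8 + 88.36 = 112.16 °C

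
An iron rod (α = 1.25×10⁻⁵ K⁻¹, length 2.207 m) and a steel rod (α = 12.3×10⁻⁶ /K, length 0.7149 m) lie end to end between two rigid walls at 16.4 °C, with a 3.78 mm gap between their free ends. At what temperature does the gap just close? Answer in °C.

T = 120 °C

Gap closes when ΔL₁ + ΔL₂ = 3.78 mm = 3.78×10⁻³ m
(α₁L₁ + α₂L₂)ΔT = g
α₁L₁ + α₂L₂ = 1.25×10⁻⁵×2.207 + 12.3×10⁻⁶×0.7149 = 3.638077×10⁻⁵ m/K
ΔT = 3.78×10⁻³ / 3.638077×10⁻⁵ = 103.90 K
T = 16.4 + 103.90 = 120.30 °C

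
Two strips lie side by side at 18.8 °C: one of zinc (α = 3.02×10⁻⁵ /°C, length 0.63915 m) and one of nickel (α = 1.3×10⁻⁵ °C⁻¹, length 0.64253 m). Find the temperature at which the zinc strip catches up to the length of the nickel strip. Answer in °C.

L₁(1 + α₁ΔT) = L₂(1 + α₂ΔT) ⇒ ΔT = (L₂ − L₁)/(α₁L₁ − α₂L₂)
L₂ − L₁ = 0.64253 − 0.63915 = 3.38×10⁻³ m
α₁L₁ − α₂L₂ = 3.02×10⁻⁵×0.63915 − 1.3×10⁻⁵×0.64253 = 1.094944×10⁻⁵ m/K
ΔT = 3.38×10⁻³ / 1.094944×10⁻⁵ = 308.692 K
T = 18.8 + 308.692 = 327.492 °C

T = 327.5 °C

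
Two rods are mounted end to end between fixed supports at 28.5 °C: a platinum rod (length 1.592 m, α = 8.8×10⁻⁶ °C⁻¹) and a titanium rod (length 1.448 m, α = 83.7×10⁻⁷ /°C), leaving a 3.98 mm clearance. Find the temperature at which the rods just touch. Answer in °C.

T = 181 °C

α₁L₁ = 1.40096×10⁻⁵ m/K, α₂L₂ = 1.211976×10⁻⁵ m/K → total 2.612936×10⁻⁵ m/K
ΔT = g/(α₁L₁+α₂L₂) = 3.98×10⁻³ / 2.612936×10⁻⁵ = 152.32 K
T = 28.5 + 152.32 = 180.82 °C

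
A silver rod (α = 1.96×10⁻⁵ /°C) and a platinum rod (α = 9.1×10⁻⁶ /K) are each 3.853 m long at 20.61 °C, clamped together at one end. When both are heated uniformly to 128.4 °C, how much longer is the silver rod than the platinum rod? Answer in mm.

4.36 mm

ΔT = 107.79 K
silver: ΔL = 1.96×10⁻⁵ × 3.853 m × 107.79 = 8.1402×10⁻³ m = 8.1402 mm
platinum: ΔL = 9.1×10⁻⁶ × 3.853 m × 107.79 = 3.7794×10⁻³ m = 3.7794 mm
difference = 8.1402 − 3.7794 = 4.3608 mm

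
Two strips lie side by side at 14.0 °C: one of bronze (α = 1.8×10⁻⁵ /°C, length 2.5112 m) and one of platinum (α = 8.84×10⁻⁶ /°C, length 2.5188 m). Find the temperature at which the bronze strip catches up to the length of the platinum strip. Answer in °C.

T = 345.4 °C

L₁(1 + α₁ΔT) = L₂(1 + α₂ΔT) ⇒ ΔT = (L₂ − L₁)/(α₁L₁ − α₂L₂)
L₂ − L₁ = 2.5188 − 2.5112 = 7.60×10⁻³ m
α₁L₁ − α₂L₂ = 1.8×10⁻⁵×2.5112 − 8.84×10⁻⁶×2.5188 = 2.2935408×10⁻⁵ m/K
ΔT = 7.60×10⁻³ / 2.2935408×10⁻⁵ = 331.365 K
T = 14.0 + 331.365 = 345.365 °C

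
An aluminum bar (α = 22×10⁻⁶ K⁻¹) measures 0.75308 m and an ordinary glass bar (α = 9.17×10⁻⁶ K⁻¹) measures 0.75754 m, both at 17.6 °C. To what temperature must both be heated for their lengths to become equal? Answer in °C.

L₁(1 + α₁ΔT) = L₂(1 + α₂ΔT) ⇒ ΔT = (L₂ − L₁)/(α₁L₁ − α₂L₂)
L₂ − L₁ = 0.75754 − 0.75308 = 4.46×10⁻³ m
α₁L₁ − α₂L₂ = 22×10⁻⁶×0.75308 − 9.17×10⁻⁶×0.75754 = 9.6211182×10⁻⁶ m/K
ΔT = 4.46×10⁻³ / 9.6211182×10⁻⁶ = 463.564 K
T = 17.6 + 463.564 = 481.164 °C

T = 481.2 °C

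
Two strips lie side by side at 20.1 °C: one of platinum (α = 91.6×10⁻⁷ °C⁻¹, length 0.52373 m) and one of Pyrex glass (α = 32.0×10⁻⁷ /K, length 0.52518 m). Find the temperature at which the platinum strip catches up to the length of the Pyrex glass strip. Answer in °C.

Equal length when α₁L₁ΔT − α₂L₂ΔT = L₂ − L₁ = 1.45×10⁻³ m
α₁L₁ = 4.7973668×10⁻⁶, α₂L₂ = 1.680576×10⁻⁶ → Δ(αL) = 3.1167908×10⁻⁶ m/K
ΔT = 1.45×10⁻³ / 3.1167908×10⁻⁶ = 465.222 K, so T = 20.1 + 465.222 = 485.322 °C

T = 485.3 °C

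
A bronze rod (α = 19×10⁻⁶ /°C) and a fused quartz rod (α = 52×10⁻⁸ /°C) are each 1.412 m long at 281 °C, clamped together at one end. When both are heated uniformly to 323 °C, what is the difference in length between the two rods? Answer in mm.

ΔT = 42 K
bronze: ΔL = 19×10⁻⁶ × 1.412 m × 42 = 1.1268×10⁻³ m = 1.1268 mm
fused quartz: ΔL = 52×10⁻⁸ × 1.412 m × 42 = 3.0838×10⁻⁵ m = 0.030838 mm
difference = 1.1268 − 0.030838 = 1.095962 mm

1.10 mm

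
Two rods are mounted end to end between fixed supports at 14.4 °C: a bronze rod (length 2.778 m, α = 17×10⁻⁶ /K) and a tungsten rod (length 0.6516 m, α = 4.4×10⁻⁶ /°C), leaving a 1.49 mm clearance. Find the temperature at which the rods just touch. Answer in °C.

Gap closes when ΔL₁ + ΔL₂ = 1.49 mm = 1.49×10⁻³ m
(α₁L₁ + α₂L₂)ΔT = g
α₁L₁ + α₂L₂ = 17×10⁻⁶×2.778 + 4.4×10⁻⁶×0.6516 = 5.009304×10⁻⁵ m/K
ΔT = 1.49×10⁻³ / 5.009304×10⁻⁵ = 29.745 K
T = 14.4 + 29.745 = 44.145 °C

T = 44.1 °C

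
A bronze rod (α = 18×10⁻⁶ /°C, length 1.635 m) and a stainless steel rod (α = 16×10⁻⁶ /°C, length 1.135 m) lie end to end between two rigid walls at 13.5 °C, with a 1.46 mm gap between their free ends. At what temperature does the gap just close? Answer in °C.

T = 44.2 °C

α₁L₁ = 2.943×10⁻⁵ m/K, α₂L₂ = 1.816×10⁻⁵ m/K → total 4.759×10⁻⁵ m/K
ΔT = g/(α₁L₁+α₂L₂) = 1.46×10⁻³ / 4.759×10⁻⁵ = 30.679 K
T = 13.5 + 30.679 = 44.179 °C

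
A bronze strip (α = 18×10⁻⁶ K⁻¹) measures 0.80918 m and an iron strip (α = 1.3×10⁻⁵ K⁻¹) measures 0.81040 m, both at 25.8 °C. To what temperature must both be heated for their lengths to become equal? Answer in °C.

L₁(1 + α₁ΔT) = L₂(1 + α₂ΔT) ⇒ ΔT = (L₂ − L₁)/(α₁L₁ − α₂L₂)
L₂ − L₁ = 0.81040 − 0.80918 = 1.22×10⁻³ m
α₁L₁ − α₂L₂ = 18×10⁻⁶×0.80918 − 1.3×10⁻⁵×0.81040 = 4.03004×10⁻⁶ m/K
ΔT = 1.22×10⁻³ / 4.03004×10⁻⁶ = 302.727 K
T = 25.8 + 302.727 = 328.527 °C

T = 328.5 °C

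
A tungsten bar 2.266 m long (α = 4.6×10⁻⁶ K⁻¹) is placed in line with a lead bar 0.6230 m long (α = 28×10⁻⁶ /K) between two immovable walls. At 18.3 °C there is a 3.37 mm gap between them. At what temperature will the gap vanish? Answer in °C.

T = 139 °C

α₁L₁ = 1.04236×10⁻⁵ m/K, α₂L₂ = 1.7444×10⁻⁵ m/K → total 2.78676×10⁻⁵ m/K
ΔT = g/(α₁L₁+α₂L₂) = 3.37×10⁻³ / 2.78676×10⁻⁵ = 120.93 K
T = 18.3 + 120.93 = 139.23 °C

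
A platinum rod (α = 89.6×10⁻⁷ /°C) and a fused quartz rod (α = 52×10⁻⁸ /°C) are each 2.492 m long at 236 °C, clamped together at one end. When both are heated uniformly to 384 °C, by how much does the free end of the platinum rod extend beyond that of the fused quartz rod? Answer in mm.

3.11 mm

ΔT = 148 K
platinum: ΔL = 89.6×10⁻⁷ × 2.492 m × 148 = 3.3046×10⁻³ m = 3.3046 mm
fused quartz: ΔL = 52×10⁻⁸ × 2.492 m × 148 = 1.9178×10⁻⁴ m = 0.19178 mm
difference = 3.3046 − 0.19178 = 3.11282 mm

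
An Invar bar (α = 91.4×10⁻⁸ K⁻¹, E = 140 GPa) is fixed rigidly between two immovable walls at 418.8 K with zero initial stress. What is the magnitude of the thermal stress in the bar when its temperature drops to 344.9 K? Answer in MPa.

σ = 9.46 MPa

Fully constrained: the free strain ε = αΔT is blocked, so σ = Eε = EαΔT.
|ΔT| = 73.9 K
σ = 140×10⁹ × 91.4×10⁻⁸ × 73.9 = 9.46×10⁶ Pa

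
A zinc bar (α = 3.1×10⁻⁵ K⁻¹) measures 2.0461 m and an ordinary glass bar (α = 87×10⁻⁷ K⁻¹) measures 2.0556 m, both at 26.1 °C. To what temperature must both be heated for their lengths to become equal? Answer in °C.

T = 234.7 °C

Equal length when α₁L₁ΔT − α₂L₂ΔT = L₂ − L₁ = 9.50×10⁻³ m
α₁L₁ = 6.34291×10⁻⁵, α₂L₂ = 1.788372×10⁻⁵ → Δ(αL) = 4.554538×10⁻⁵ m/K
ΔT = 9.50×10⁻³ / 4.554538×10⁻⁵ = 208.583 K, so T = 26.1 + 208.583 = 234.683 °C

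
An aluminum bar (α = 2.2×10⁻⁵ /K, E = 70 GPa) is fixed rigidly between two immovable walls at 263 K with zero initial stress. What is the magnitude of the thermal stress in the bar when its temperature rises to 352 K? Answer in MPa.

Fully constrained: the free strain ε = αΔT is blocked, so σ = Eε = EαΔT.
|ΔT| = 89 K
σ = 70.0×10⁹ × 2.2×10⁻⁵ × 89 = 1.37×10⁸ Pa

σ = 137 MPa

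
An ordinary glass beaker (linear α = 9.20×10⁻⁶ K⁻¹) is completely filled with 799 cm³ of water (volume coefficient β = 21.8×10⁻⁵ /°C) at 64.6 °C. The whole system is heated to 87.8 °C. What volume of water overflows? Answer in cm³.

The beaker also expands: β_container ≈ 3α = 2.76×10⁻⁵ /K
Net overflow = V₀(β_liq − 3α_cont)ΔT
β − 3α = 2.18×10⁻⁴ − 2.76×10⁻⁵ = 1.904×10⁻⁴ /K; ΔT = 23.2 K
ΔV = 799 × 1.904×10⁻⁴ × 23.2 = 3.53 cm³

3.53 cm³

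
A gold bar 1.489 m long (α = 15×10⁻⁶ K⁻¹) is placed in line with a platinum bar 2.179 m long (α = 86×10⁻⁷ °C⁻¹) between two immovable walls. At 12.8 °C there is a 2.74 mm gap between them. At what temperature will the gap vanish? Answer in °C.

T = 79.5 °C

α₁L₁ = 2.2335×10⁻⁵ m/K, α₂L₂ = 1.87394×10⁻⁵ m/K → total 4.10744×10⁻⁵ m/K
ΔT = g/(α₁L₁+α₂L₂) = 2.74×10⁻³ / 4.10744×10⁻⁵ = 66.708 K
T = 12.8 + 66.708 = 79.508 °C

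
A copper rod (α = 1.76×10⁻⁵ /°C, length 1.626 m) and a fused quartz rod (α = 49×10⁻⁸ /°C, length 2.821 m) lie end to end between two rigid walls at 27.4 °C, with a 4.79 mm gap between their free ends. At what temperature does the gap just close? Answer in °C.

Gap closes when ΔL₁ + ΔL₂ = 4.79 mm = 4.79×10⁻³ m
(α₁L₁ + α₂L₂)ΔT = g
α₁L₁ + α₂L₂ = 1.76×10⁻⁵×1.626 + 49×10⁻⁸×2.821 = 2.999989×10⁻⁵ m/K
ΔT = 4.79×10⁻³ / 2.999989×10⁻⁵ = 159.67 K
T = 27.4 + 159.67 = 187.07 °C

T = 187 °C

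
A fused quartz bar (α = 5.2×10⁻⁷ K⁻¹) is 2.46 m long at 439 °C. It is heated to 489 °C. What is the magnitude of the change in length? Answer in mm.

|ΔT| = |489 − 439| = 50 K
ΔL = αL₀ΔT = (5.2×10⁻⁷)(2.46)(50) = 6.40×10⁻⁵ m

ΔL = 0.0640 mm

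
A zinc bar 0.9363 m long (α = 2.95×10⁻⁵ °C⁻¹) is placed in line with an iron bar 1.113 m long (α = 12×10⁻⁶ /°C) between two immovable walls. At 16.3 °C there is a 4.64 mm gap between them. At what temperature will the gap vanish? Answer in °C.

T = 130 °C

Gap closes when ΔL₁ + ΔL₂ = 4.64 mm = 4.64×10⁻³ m
(α₁L₁ + α₂L₂)ΔT = g
α₁L₁ + α₂L₂ = 2.95×10⁻⁵×0.9363 + 12×10⁻⁶×1.113 = 4.097685×10⁻⁵ m/K
ΔT = 4.64×10⁻³ / 4.097685×10⁻⁵ = 113.23 K
T = 16.3 + 113.23 = 129.53 °C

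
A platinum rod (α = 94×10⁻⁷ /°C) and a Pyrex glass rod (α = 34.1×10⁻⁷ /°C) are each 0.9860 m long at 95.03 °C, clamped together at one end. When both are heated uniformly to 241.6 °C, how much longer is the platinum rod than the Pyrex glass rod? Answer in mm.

ΔT = 146.57 K
platinum: ΔL = 94×10⁻⁷ × 0.9860 m × 146.57 = 1.3585×10⁻³ m = 1.3585 mm
Pyrex glass: ΔL = 34.1×10⁻⁷ × 0.9860 m × 146.57 = 4.9281×10⁻⁴ m = 0.49281 mm
difference = 1.3585 − 0.49281 = 0.86569 mm

0.866 mm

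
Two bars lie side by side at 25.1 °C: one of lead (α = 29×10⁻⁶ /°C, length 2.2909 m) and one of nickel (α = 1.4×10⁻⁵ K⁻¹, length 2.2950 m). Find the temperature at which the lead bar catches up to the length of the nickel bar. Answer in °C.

L₁(1 + α₁ΔT) = L₂(1 + α₂ΔT) ⇒ ΔT = (L₂ − L₁)/(α₁L₁ − α₂L₂)
L₂ − L₁ = 2.2950 − 2.2909 = 4.10×10⁻³ m
α₁L₁ − α₂L₂ = 29×10⁻⁶×2.2909 − 1.4×10⁻⁵×2.2950 = 3.43061×10⁻⁵ m/K
ΔT = 4.10×10⁻³ / 3.43061×10⁻⁵ = 119.512 K
T = 25.1 + 119.512 = 144.612 °C

T = 144.6 °C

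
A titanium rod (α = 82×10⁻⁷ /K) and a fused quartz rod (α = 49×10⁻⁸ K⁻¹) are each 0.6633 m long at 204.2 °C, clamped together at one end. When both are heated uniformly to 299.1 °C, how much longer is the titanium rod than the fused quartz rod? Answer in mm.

ΔT = 94.9 K
titanium: ΔL = 82×10⁻⁷ × 0.6633 m × 94.9 = 5.1617×10⁻⁴ m = 0.51617 mm
fused quartz: ΔL = 49×10⁻⁸ × 0.6633 m × 94.9 = 3.0844×10⁻⁵ m = 0.030844 mm
difference = 0.51617 − 0.030844 = 0.485326 mm

0.485 mm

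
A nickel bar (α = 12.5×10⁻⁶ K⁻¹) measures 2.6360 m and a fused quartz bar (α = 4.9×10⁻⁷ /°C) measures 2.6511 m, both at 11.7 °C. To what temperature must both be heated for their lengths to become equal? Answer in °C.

Equal length when α₁L₁ΔT − α₂L₂ΔT = L₂ − L₁ = 1.51×10⁻² m
α₁L₁ = 3.295×10⁻⁵, α₂L₂ = 1.299039×10⁻⁶ → Δ(αL) = 3.1650961×10⁻⁵ m/K
ΔT = 1.51×10⁻² / 3.1650961×10⁻⁵ = 477.079 K, so T = 11.7 + 477.079 = 488.779 °C

T = 488.8 °C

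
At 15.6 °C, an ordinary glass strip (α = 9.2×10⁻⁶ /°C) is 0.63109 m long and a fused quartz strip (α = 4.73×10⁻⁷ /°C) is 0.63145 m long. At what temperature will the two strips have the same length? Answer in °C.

Equal length when α₁L₁ΔT − α₂L₂ΔT = L₂ − L₁ = 3.60×10⁻⁴ m
α₁L₁ = 5.806028×10⁻⁶, α₂L₂ = 2.9867585×10⁻⁷ → Δ(αL) = 5.50735215×10⁻⁶ m/K
ΔT = 3.60×10⁻⁴ / 5.50735215×10⁻⁶ = 65.3672 K, so T = 15.6 + 65.3672 = 80.9672 °C

T = 80.97 °C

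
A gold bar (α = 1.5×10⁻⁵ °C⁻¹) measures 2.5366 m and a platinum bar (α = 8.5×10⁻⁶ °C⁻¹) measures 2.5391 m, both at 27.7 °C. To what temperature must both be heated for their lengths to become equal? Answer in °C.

T = 179.5 °C

L₁(1 + α₁ΔT) = L₂(1 + α₂ΔT) ⇒ ΔT = (L₂ − L₁)/(α₁L₁ − α₂L₂)
L₂ − L₁ = 2.5391 − 2.5366 = 2.50×10⁻³ m
α₁L₁ − α₂L₂ = 1.5×10⁻⁵×2.5366 − 8.5×10⁻⁶×2.5391 = 1.646665×10⁻⁵ m/K
ΔT = 2.50×10⁻³ / 1.646665×10⁻⁵ = 151.822 K
T = 27.7 + 151.822 = 179.522 °C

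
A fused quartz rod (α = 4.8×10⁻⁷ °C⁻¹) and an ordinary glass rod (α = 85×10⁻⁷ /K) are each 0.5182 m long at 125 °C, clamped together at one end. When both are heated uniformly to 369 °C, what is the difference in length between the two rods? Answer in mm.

ΔT = 244 K
fused quartz: ΔL = 4.8×10⁻⁷ × 0.5182 m × 244 = 6.0692×10⁻⁵ m = 0.060692 mm
ordinary glass: ΔL = 85×10⁻⁷ × 0.5182 m × 244 = 1.0747×10⁻³ m = 1.0747 mm
difference = 1.0747 − 0.060692 = 1.014008 mm

1.01 mm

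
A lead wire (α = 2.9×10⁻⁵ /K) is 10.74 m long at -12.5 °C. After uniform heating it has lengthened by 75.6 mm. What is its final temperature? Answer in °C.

ΔL = αL₀ΔT ⇒ ΔT = ΔL / (αL₀)
ΔT = 75.6×10⁻³ m / (2.9×10⁻⁵ × 10.74 m) = 242.73 K
T = -12.5 + 242.73 = 230.23 °C

T = 230 °C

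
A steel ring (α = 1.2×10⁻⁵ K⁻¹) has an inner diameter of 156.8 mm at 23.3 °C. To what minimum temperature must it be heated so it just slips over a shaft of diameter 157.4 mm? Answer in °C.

Required Δd = 157.4 − 156.8 = 0.6 mm
Δd = αd₀ΔT ⇒ ΔT = Δd/(αd₀) = 0.6 / (1.2×10⁻⁵ × 156.8) = 318.88 K
T_min = 23.3 + 318.88 = 342.18 °C

T = 342 °C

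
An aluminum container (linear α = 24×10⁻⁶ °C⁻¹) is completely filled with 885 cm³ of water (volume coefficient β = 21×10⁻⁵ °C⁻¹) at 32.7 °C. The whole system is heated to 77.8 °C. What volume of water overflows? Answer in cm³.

The container also expands: β_container ≈ 3α = 7.2×10⁻⁵ /K
Net overflow = V₀(β_liq − 3α_cont)ΔT
β − 3α = 2.10×10⁻⁴ − 7.2×10⁻⁵ = 1.38×10⁻⁴ /K; ΔT = 45.1 K
ΔV = 885 × 1.38×10⁻⁴ × 45.1 = 5.51 cm³

5.51 cm³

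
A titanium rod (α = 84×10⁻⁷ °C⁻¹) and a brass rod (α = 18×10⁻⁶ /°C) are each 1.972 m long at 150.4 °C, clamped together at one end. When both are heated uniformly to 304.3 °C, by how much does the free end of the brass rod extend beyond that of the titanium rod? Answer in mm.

ΔT = 153.9 K
titanium: ΔL = 84×10⁻⁷ × 1.972 m × 153.9 = 2.5493×10⁻³ m = 2.5493 mm
brass: ΔL = 18×10⁻⁶ × 1.972 m × 153.9 = 5.4628×10⁻³ m = 5.4628 mm
difference = 5.4628 − 2.5493 = 2.9135 mm

2.91 mm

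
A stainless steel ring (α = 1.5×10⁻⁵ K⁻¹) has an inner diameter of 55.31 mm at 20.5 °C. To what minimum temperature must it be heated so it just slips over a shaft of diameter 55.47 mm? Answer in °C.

Required Δd = 55.47 − 55.31 = 0.16 mm
Δd = αd₀ΔT ⇒ ΔT = Δd/(αd₀) = 0.16 / (1.5×10⁻⁵ × 55.31) = 192.85 K
T_min = 20.5 + 192.85 = 213.35 °C

T = 213 °C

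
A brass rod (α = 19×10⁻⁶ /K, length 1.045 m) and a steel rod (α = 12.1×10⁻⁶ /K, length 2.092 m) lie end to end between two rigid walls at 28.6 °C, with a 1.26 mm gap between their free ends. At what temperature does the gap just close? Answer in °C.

T = 56.5 °C

α₁L₁ = 1.9855×10⁻⁵ m/K, α₂L₂ = 2.53132×10⁻⁵ m/K → total 4.51682×10⁻⁵ m/K
ΔT = g/(α₁L₁+α₂L₂) = 1.26×10⁻³ / 4.51682×10⁻⁵ = 27.896 K
T = 28.6 + 27.896 = 56.496 °C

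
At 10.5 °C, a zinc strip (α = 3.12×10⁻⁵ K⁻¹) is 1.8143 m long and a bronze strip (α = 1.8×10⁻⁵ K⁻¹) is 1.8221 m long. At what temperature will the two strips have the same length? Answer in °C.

T = 338.1 °C

L₁(1 + α₁ΔT) = L₂(1 + α₂ΔT) ⇒ ΔT = (L₂ − L₁)/(α₁L₁ − α₂L₂)
L₂ − L₁ = 1.8221 − 1.8143 = 7.80×10⁻³ m
α₁L₁ − α₂L₂ = 3.12×10⁻⁵×1.8143 − 1.8×10⁻⁵×1.8221 = 2.380836×10⁻⁵ m/K
ΔT = 7.80×10⁻³ / 2.380836×10⁻⁵ = 327.616 K
T = 10.5 + 327.616 = 338.116 °C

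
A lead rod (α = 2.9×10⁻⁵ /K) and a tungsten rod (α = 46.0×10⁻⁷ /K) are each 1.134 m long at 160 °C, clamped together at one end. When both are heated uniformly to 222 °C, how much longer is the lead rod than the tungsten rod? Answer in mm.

ΔT = 62 K
lead: ΔL = 2.9×10⁻⁵ × 1.134 m × 62 = 2.0389×10⁻³ m = 2.0389 mm
tungsten: ΔL = 46.0×10⁻⁷ × 1.134 m × 62 = 3.2342×10⁻⁴ m = 0.32342 mm
difference = 2.0389 − 0.32342 = 1.71548 mm

1.72 mm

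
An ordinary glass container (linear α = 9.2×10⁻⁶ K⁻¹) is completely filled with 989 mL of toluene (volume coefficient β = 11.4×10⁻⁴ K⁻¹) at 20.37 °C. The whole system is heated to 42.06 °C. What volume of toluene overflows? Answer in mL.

The container also expands: β_container ≈ 3α = 2.76×10⁻⁵ /K
Net overflow = V₀(β_liq − 3α_cont)ΔT
β − 3α = 1.14×10⁻³ − 2.76×10⁻⁵ = 1.1124×10⁻³ /K; ΔT = 21.69 K
ΔV = 989 × 1.1124×10⁻³ × 21.69 = 23.9 mL

23.9 mL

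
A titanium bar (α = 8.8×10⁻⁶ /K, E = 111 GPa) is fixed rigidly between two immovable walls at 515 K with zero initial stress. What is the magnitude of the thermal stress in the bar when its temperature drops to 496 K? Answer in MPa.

σ = 18.6 MPa

Fully constrained: the free strain ε = αΔT is blocked, so σ = Eε = EαΔT.
|ΔT| = 19 K
σ = 111×10⁹ × 8.8×10⁻⁶ × 19 = 1.86×10⁷ Pa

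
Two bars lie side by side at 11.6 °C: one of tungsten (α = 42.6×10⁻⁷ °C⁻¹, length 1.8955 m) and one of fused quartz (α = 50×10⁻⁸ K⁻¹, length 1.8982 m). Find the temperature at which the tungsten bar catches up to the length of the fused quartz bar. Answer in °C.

T = 390.5 °C

L₁(1 + α₁ΔT) = L₂(1 + α₂ΔT) ⇒ ΔT = (L₂ − L₁)/(α₁L₁ − α₂L₂)
L₂ − L₁ = 1.8982 − 1.8955 = 2.70×10⁻³ m
α₁L₁ − α₂L₂ = 42.6×10⁻⁷×1.8955 − 50×10⁻⁸×1.8982 = 7.12573×10⁻⁶ m/K
ΔT = 2.70×10⁻³ / 7.12573×10⁻⁶ = 378.909 K
T = 11.6 + 378.909 = 390.509 °C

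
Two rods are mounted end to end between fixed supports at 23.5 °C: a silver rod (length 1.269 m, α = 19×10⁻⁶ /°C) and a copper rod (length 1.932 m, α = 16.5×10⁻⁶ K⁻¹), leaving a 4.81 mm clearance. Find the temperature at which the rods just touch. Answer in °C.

T = 109 °C

α₁L₁ = 2.4111×10⁻⁵ m/K, α₂L₂ = 3.1878×10⁻⁵ m/K → total 5.5989×10⁻⁵ m/K
ΔT = g/(α₁L₁+α₂L₂) = 4.81×10⁻³ / 5.5989×10⁻⁵ = 85.91 K
T = 23.5 + 85.91 = 109.41 °C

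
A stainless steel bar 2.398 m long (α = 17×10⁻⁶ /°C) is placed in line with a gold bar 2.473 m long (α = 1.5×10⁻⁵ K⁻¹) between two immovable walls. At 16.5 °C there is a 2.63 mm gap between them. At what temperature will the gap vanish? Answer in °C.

Gap closes when ΔL₁ + ΔL₂ = 2.63 mm = 2.63×10⁻³ m
(α₁L₁ + α₂L₂)ΔT = g
α₁L₁ + α₂L₂ = 17×10⁻⁶×2.398 + 1.5×10⁻⁵×2.473 = 7.7861×10⁻⁵ m/K
ΔT = 2.63×10⁻³ / 7.7861×10⁻⁵ = 33.778 K
T = 16.5 + 33.778 = 50.278 °C

T = 50.3 °C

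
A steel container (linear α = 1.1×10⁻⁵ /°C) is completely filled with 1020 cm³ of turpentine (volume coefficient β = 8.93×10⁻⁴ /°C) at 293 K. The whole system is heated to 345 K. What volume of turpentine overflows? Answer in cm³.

The container also expands: β_container ≈ 3α = 3.3×10⁻⁵ /K
Net overflow = V₀(β_liq − 3α_cont)ΔT
β − 3α = 8.93×10⁻⁴ − 3.3×10⁻⁵ = 8.60×10⁻⁴ /K; ΔT = 52 K
ΔV = 1020 × 8.60×10⁻⁴ × 52 = 45.6 cm³

45.6 cm³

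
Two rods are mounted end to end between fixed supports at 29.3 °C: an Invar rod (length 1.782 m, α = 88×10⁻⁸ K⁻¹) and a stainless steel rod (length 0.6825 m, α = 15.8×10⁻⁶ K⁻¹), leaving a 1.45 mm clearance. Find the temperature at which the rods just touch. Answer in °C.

α₁L₁ = 1.56816×10⁻⁶ m/K, α₂L₂ = 1.07835×10⁻⁵ m/K → total 1.235166×10⁻⁵ m/K
ΔT = g/(α₁L₁+α₂L₂) = 1.45×10⁻³ / 1.235166×10⁻⁵ = 117.39 K
T = 29.3 + 117.39 = 146.69 °C

T = 147 °C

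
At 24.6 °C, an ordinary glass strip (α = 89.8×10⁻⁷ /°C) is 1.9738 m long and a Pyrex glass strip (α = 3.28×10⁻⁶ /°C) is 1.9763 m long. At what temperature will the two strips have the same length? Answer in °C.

L₁(1 + α₁ΔT) = L₂(1 + α₂ΔT) ⇒ ΔT = (L₂ − L₁)/(α₁L₁ − α₂L₂)
L₂ − L₁ = 1.9763 − 1.9738 = 2.50×10⁻³ m
α₁L₁ − α₂L₂ = 89.8×10⁻⁷×1.9738 − 3.28×10⁻⁶×1.9763 = 1.124246×10⁻⁵ m/K
ΔT = 2.50×10⁻³ / 1.124246×10⁻⁵ = 222.371 K
T = 24.6 + 222.371 = 246.971 °C

T = 247.0 °C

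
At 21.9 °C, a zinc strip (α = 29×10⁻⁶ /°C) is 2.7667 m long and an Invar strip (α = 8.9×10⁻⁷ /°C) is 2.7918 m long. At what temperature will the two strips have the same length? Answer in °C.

Equal length when α₁L₁ΔT − α₂L₂ΔT = L₂ − L₁ = 2.51×10⁻² m
α₁L₁ = 8.02343×10⁻⁵, α₂L₂ = 2.484702×10⁻⁶ → Δ(αL) = 7.7749598×10⁻⁵ m/K
ΔT = 2.51×10⁻² / 7.7749598×10⁻⁵ = 322.831 K, so T = 21.9 + 322.831 = 344.731 °C

T = 344.7 °C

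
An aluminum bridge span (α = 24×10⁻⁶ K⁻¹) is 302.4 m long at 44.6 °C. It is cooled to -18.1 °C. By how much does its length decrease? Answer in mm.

|ΔT| = |-18.1 − 44.6| = 62.7 K
ΔL = αL₀ΔT = (24×10⁻⁶)(302.4)(62.7) = 4.55×10⁻¹ m

ΔL = 455 mm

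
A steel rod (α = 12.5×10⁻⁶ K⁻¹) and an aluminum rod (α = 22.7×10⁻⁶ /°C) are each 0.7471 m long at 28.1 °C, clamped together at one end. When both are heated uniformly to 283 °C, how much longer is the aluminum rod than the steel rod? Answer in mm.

1.94 mm

ΔT = 254.9 K
steel: ΔL = 12.5×10⁻⁶ × 0.7471 m × 254.9 = 2.3804×10⁻³ m = 2.3804 mm
aluminum: ΔL = 22.7×10⁻⁶ × 0.7471 m × 254.9 = 4.3229×10⁻³ m = 4.3229 mm
difference = 4.3229 − 2.3804 = 1.9425 mm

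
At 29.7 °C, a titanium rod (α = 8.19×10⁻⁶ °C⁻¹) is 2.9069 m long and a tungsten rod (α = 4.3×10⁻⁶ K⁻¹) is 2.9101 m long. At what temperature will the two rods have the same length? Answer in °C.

L₁(1 + α₁ΔT) = L₂(1 + α₂ΔT) ⇒ ΔT = (L₂ − L₁)/(α₁L₁ − α₂L₂)
L₂ − L₁ = 2.9101 − 2.9069 = 3.20×10⁻³ m
α₁L₁ − α₂L₂ = 8.19×10⁻⁶×2.9069 − 4.3×10⁻⁶×2.9101 = 1.1294081×10⁻⁵ m/K
ΔT = 3.20×10⁻³ / 1.1294081×10⁻⁵ = 283.334 K
T = 29.7 + 283.334 = 313.034 °C

T = 313.0 °C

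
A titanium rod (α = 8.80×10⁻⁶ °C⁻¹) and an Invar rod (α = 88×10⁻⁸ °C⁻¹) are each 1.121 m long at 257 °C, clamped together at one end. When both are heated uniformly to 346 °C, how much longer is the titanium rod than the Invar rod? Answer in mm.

ΔT = 89 K
titanium: ΔL = 8.80×10⁻⁶ × 1.121 m × 89 = 8.7797×10⁻⁴ m = 0.87797 mm
Invar: ΔL = 88×10⁻⁸ × 1.121 m × 89 = 8.7797×10⁻⁵ m = 0.087797 mm
difference = 0.87797 − 0.087797 = 0.790173 mm

0.790 mm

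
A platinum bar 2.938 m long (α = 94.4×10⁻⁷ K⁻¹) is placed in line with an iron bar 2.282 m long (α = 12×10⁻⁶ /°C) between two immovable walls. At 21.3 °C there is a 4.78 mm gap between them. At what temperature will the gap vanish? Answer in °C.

Gap closes when ΔL₁ + ΔL₂ = 4.78 mm = 4.78×10⁻³ m
(α₁L₁ + α₂L₂)ΔT = g
α₁L₁ + α₂L₂ = 94.4×10⁻⁷×2.938 + 12×10⁻⁶×2.282 = 5.511872×10⁻⁵ m/K
ΔT = 4.78×10⁻³ / 5.511872×10⁻⁵ = 86.72 K
T = 21.3 + 86.72 = 108.02 °C

T = 108 °C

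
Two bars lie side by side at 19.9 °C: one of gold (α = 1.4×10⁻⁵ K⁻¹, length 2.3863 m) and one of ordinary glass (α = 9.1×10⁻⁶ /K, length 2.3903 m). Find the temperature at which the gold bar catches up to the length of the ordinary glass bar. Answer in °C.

T = 363.1 °C

Equal length when α₁L₁ΔT − α₂L₂ΔT = L₂ − L₁ = 4.00×10⁻³ m
α₁L₁ = 3.34082×10⁻⁵, α₂L₂ = 2.175173×10⁻⁵ → Δ(αL) = 1.165647×10⁻⁵ m/K
ΔT = 4.00×10⁻³ / 1.165647×10⁻⁵ = 343.157 K, so T = 19.9 + 343.157 = 363.057 °C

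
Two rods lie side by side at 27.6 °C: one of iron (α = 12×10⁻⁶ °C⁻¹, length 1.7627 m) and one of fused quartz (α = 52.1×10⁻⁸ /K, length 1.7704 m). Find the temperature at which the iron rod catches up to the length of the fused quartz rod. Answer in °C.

Equal length when α₁L₁ΔT − α₂L₂ΔT = L₂ − L₁ = 7.70×10⁻³ m
α₁L₁ = 2.11524×10⁻⁵, α₂L₂ = 9.223784×10⁻⁷ → Δ(αL) = 2.02300216×10⁻⁵ m/K
ΔT = 7.70×10⁻³ / 2.02300216×10⁻⁵ = 380.622 K, so T = 27.6 + 380.622 = 408.222 °C

T = 408.2 °C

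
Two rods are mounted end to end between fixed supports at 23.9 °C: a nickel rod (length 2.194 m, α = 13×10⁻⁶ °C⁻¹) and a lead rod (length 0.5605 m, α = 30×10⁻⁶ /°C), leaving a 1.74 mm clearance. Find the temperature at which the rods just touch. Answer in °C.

T = 62.3 °C

α₁L₁ = 2.8522×10⁻⁵ m/K, α₂L₂ = 1.6815×10⁻⁵ m/K → total 4.5337×10⁻⁵ m/K
ΔT = g/(α₁L₁+α₂L₂) = 1.74×10⁻³ / 4.5337×10⁻⁵ = 38.379 K
T = 23.9 + 38.379 = 62.279 °C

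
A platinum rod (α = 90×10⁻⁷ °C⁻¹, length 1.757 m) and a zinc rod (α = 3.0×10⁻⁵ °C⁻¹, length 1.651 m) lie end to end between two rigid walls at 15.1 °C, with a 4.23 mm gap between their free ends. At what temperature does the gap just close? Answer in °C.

Gap closes when ΔL₁ + ΔL₂ = 4.23 mm = 4.23×10⁻³ m
(α₁L₁ + α₂L₂)ΔT = g
α₁L₁ + α₂L₂ = 90×10⁻⁷×1.757 + 3.0×10⁻⁵×1.651 = 6.5343×10⁻⁵ m/K
ΔT = 4.23×10⁻³ / 6.5343×10⁻⁵ = 64.735 K
T = 15.1 + 64.735 = 79.835 °C

T = 79.8 °C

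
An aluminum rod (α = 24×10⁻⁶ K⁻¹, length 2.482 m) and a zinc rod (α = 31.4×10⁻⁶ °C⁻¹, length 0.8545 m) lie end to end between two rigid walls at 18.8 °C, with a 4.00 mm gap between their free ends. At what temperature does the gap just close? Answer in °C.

Gap closes when ΔL₁ + ΔL₂ = 4.00 mm = 4.00×10⁻³ m
(α₁L₁ + α₂L₂)ΔT = g
α₁L₁ + α₂L₂ = 24×10⁻⁶×2.482 + 31.4×10⁻⁶×0.8545 = 8.63993×10⁻⁵ m/K
ΔT = 4.00×10⁻³ / 8.63993×10⁻⁵ = 46.297 K
T = 18.8 + 46.297 = 65.097 °C

T = 65.1 °C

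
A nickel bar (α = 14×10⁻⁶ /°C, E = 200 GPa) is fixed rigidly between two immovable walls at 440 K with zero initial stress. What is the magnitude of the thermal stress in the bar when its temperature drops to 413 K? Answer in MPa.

Fully constrained: the free strain ε = αΔT is blocked, so σ = Eε = EαΔT.
|ΔT| = 27 K
σ = 200×10⁹ × 14×10⁻⁶ × 27 = 7.56×10⁷ Pa

σ = 75.6 MPa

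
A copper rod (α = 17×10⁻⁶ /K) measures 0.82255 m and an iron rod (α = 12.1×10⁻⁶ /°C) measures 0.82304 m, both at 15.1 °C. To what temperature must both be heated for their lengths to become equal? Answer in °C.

T = 136.9 °C

Equal length when α₁L₁ΔT − α₂L₂ΔT = L₂ − L₁ = 4.90×10⁻⁴ m
α₁L₁ = 1.398335×10⁻⁵, α₂L₂ = 9.958784×10⁻⁶ → Δ(αL) = 4.024566×10⁻⁶ m/K
ΔT = 4.90×10⁻⁴ / 4.024566×10⁻⁶ = 121.752 K, so T = 15.1 + 121.752 = 136.852 °C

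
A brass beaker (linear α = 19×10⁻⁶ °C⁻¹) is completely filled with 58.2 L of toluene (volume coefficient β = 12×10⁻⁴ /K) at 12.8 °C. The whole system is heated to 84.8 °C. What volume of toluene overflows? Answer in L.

The beaker also expands: β_container ≈ 3α = 5.7×10⁻⁵ /K
Net overflow = V₀(β_liq − 3α_cont)ΔT
β − 3α = 1.20×10⁻³ − 5.7×10⁻⁵ = 1.143×10⁻³ /K; ΔT = 72.0 K
ΔV = 58.2 × 1.143×10⁻³ × 72.0 = 4.79 L

4.79 L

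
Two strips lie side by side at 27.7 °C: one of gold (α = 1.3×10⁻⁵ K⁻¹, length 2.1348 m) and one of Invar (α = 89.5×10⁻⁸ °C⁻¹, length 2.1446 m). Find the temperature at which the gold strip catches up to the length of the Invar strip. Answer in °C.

T = 407.1 °C

L₁(1 + α₁ΔT) = L₂(1 + α₂ΔT) ⇒ ΔT = (L₂ − L₁)/(α₁L₁ − α₂L₂)
L₂ − L₁ = 2.1446 − 2.1348 = 9.80×10⁻³ m
α₁L₁ − α₂L₂ = 1.3×10⁻⁵×2.1348 − 89.5×10⁻⁸×2.1446 = 2.5832983×10⁻⁵ m/K
ΔT = 9.80×10⁻³ / 2.5832983×10⁻⁵ = 379.360 K
T = 27.7 + 379.360 = 407.060 °C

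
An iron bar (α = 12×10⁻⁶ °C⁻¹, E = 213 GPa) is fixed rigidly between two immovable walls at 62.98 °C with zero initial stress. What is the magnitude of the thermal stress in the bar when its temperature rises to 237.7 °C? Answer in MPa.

σ = 447 MPa

Fully constrained: the free strain ε = αΔT is blocked, so σ = Eε = EαΔT.
|ΔT| = 174.72 K
σ = 213×10⁹ × 12×10⁻⁶ × 174.72 = 4.47×10⁸ Pa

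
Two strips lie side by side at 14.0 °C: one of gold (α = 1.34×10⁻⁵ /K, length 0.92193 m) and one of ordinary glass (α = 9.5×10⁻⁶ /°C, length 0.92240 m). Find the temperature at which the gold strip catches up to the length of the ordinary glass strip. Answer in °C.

T = 144.9 °C

Equal length when α₁L₁ΔT − α₂L₂ΔT = L₂ − L₁ = 4.70×10⁻⁴ m
α₁L₁ = 1.2353862×10⁻⁵, α₂L₂ = 8.7628×10⁻⁶ → Δ(αL) = 3.591062×10⁻⁶ m/K
ΔT = 4.70×10⁻⁴ / 3.591062×10⁻⁶ = 130.881 K, so T = 14.0 + 130.881 = 144.881 °C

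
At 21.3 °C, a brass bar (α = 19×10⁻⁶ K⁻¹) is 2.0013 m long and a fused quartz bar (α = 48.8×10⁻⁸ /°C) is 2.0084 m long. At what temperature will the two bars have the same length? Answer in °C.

Equal length when α₁L₁ΔT − α₂L₂ΔT = L₂ − L₁ = 7.10×10⁻³ m
α₁L₁ = 3.80247×10⁻⁵, α₂L₂ = 9.800992×10⁻⁷ → Δ(αL) = 3.70446008×10⁻⁵ m/K
ΔT = 7.10×10⁻³ / 3.70446008×10⁻⁵ = 191.661 K, so T = 21.3 + 191.661 = 212.961 °C

T = 213.0 °C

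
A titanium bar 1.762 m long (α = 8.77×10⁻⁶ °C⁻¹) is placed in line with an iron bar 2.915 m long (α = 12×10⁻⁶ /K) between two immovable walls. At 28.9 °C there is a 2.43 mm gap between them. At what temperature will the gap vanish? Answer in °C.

T = 77.1 °C

α₁L₁ = 1.545274×10⁻⁵ m/K, α₂L₂ = 3.498×10⁻⁵ m/K → total 5.043274×10⁻⁵ m/K
ΔT = g/(α₁L₁+α₂L₂) = 2.43×10⁻³ / 5.043274×10⁻⁵ = 48.183 K
T = 28.9 + 48.183 = 77.083 °C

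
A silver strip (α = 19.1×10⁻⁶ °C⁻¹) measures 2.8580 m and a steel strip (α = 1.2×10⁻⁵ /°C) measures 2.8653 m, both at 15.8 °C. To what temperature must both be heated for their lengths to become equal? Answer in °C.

Equal length when α₁L₁ΔT − α₂L₂ΔT = L₂ − L₁ = 7.30×10⁻³ m
α₁L₁ = 5.45878×10⁻⁵, α₂L₂ = 3.43836×10⁻⁵ → Δ(αL) = 2.02042×10⁻⁵ m/K
ΔT = 7.30×10⁻³ / 2.02042×10⁻⁵ = 361.311 K, so T = 15.8 + 361.311 = 377.111 °C

T = 377.1 °C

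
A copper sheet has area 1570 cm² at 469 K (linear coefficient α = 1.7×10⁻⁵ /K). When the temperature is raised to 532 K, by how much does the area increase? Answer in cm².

ΔA = 3.36 cm²

Area coefficient ≈ 2α; |ΔT| = 63 K
ΔA = 2αA₀ΔT = 2(1.7×10⁻⁵)(1570)(63) = 3.36 cm²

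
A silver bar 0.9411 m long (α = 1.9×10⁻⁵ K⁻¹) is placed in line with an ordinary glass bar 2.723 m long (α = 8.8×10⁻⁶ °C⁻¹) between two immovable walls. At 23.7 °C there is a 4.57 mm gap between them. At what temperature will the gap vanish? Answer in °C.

T = 133 °C

α₁L₁ = 1.78809×10⁻⁵ m/K, α₂L₂ = 2.39624×10⁻⁵ m/K → total 4.18433×10⁻⁵ m/K
ΔT = g/(α₁L₁+α₂L₂) = 4.57×10⁻³ / 4.18433×10⁻⁵ = 109.22 K
T = 23.7 + 109.22 = 132.92 °C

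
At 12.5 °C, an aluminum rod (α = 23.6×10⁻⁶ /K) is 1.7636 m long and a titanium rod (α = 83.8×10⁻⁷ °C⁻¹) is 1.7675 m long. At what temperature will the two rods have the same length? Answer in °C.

Equal length when α₁L₁ΔT − α₂L₂ΔT = L₂ − L₁ = 3.90×10⁻³ m
α₁L₁ = 4.162096×10⁻⁵, α₂L₂ = 1.481165×10⁻⁵ → Δ(αL) = 2.680931×10⁻⁵ m/K
ΔT = 3.90×10⁻³ / 2.680931×10⁻⁵ = 145.472 K, so T = 12.5 + 145.472 = 157.972 °C

T = 158.0 °C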